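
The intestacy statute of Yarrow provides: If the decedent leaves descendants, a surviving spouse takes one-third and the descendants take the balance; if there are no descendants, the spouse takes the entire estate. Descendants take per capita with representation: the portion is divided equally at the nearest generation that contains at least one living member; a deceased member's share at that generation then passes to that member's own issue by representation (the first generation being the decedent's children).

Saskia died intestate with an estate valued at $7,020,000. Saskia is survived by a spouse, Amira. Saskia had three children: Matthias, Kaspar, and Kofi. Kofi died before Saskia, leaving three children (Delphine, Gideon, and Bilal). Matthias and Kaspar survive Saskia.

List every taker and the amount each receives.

Amira takes one-third of $7,020,000 = $2,340,000. The remaining $4,680,000 passes to the descendants.
The descendants' portion ($4,680,000) is divided into 3 shares of $1,560,000: Matthias and Kaspar each take $1,560,000; Kofi's $1,560,000 share passes to Kofi's issue.
Kofi's share ($1,560,000) is divided into 3 shares of $520,000: Delphine, Gideon, and Bilal each take $520,000.

Amira: $2,340,000; Matthias: $1,560,000; Kaspar: $1,560,000; Delphine: $520,000; Gideon: $520,000; Bilal: $520,000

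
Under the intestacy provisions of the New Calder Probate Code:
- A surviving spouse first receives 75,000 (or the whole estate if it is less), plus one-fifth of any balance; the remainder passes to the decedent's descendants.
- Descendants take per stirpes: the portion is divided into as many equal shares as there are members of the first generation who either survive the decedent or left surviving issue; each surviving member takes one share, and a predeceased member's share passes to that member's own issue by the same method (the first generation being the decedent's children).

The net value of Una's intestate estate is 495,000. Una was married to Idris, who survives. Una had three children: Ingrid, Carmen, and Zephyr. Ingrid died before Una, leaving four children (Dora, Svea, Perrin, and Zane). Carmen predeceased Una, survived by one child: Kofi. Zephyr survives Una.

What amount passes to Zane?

Zane receives 28,000.

Idris first takes 75,000, leaving a balance of 420,000. Idris then takes one-fifth of the balance (84,000), for a total of 159,000. The remaining 336,000 passes to the descendants.
The descendants' portion (336,000) is divided into 3 shares of 112,000: Zephyr takes 112,000; Ingrid's 112,000 share passes to Ingrid's issue; Carmen's 112,000 share passes to Carmen's issue.
Ingrid's share (112,000) is divided into 4 shares of 28,000: Dora, Svea, Perrin, and Zane each take 28,000.
Carmen's share (112,000) passes entirely to Kofi.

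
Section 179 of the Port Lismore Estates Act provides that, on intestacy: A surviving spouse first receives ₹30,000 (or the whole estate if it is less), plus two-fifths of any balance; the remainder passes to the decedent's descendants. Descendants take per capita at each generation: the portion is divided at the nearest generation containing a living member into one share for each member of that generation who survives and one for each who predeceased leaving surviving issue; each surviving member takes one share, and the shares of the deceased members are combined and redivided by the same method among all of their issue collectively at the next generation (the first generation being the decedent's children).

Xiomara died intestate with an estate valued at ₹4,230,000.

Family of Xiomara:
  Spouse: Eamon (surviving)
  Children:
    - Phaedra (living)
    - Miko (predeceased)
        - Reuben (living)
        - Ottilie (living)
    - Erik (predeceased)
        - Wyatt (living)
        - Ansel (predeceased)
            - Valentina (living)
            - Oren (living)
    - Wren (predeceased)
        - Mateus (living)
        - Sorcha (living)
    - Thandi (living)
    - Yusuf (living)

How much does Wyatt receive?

Wyatt receives ₹210,000.

Eamon first takes ₹30,000, leaving a balance of ₹4,200,000. Eamon then takes two-fifths of the balance (₹1,680,000), for a total of ₹1,710,000. The remaining ₹2,520,000 passes to the descendants.
The descendants' portion (₹2,520,000) is divided at the children's generation into 6 shares of ₹420,000. Phaedra, Thandi, and Yusuf each take ₹420,000. The 3 shares of the deceased (Miko, Erik, and Wren) are combined into a pool of ₹1,260,000.
That pool (₹1,260,000) is divided at the grandchildren's generation into 6 shares of ₹210,000. Reuben, Ottilie, Wyatt, Mateus, and Sorcha each take ₹210,000. The remaining share for the deceased Ansel (₹210,000) is carried to the next generation.
That pool (₹210,000) is divided at the great-grandchildren's generation equally among Valentina and Oren: ₹105,000 each.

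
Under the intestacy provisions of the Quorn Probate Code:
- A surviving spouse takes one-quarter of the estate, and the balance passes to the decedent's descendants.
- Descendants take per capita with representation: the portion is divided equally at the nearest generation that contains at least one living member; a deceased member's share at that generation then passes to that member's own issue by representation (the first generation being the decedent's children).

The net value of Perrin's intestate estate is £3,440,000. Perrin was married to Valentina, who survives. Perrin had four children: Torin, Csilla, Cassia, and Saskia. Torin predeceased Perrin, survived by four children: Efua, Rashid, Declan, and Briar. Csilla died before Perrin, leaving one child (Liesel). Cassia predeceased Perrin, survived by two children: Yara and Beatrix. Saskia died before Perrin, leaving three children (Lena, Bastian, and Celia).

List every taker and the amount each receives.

Valentina: £860,000; Efua: £258,000; Rashid: £258,000; Declan: £258,000; Briar: £258,000; Liesel: £258,000; Yara: £258,000; Beatrix: £258,000; Lena: £258,000; Bastian: £258,000; Celia: £258,000

Valentina takes one-quarter of £3,440,000 = £860,000. The remaining £2,580,000 passes to the descendants.
No child survives, so the initial division is made at the grandchildren's generation.
The descendants' portion (£2,580,000) is divided into 10 shares of £258,000: Efua, Rashid, Declan, Briar, Liesel, Yara, Beatrix, Lena, Bastian, and Celia each take £258,000.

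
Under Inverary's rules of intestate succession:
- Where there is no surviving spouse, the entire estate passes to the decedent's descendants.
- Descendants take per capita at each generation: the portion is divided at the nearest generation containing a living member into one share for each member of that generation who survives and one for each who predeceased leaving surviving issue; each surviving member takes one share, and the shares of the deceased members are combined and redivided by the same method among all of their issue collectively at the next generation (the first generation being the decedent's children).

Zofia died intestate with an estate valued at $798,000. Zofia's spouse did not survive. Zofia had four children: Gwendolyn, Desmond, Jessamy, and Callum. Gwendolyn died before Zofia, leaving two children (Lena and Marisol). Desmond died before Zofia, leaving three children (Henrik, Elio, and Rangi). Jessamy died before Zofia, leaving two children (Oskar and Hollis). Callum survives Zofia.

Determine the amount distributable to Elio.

Elio receives $85,500.

The entire $798,000 passes to the descendants.
That amount ($798,000) is divided at the children's generation into 4 shares of $199,500. Callum takes $199,500. The 3 shares of the deceased (Gwendolyn, Desmond, and Jessamy) are combined into a pool of $598,500.
That pool ($598,500) is divided at the grandchildren's generation equally among Lena, Marisol, Henrik, Elio, Rangi, Oskar, and Hollis: $85,500 each.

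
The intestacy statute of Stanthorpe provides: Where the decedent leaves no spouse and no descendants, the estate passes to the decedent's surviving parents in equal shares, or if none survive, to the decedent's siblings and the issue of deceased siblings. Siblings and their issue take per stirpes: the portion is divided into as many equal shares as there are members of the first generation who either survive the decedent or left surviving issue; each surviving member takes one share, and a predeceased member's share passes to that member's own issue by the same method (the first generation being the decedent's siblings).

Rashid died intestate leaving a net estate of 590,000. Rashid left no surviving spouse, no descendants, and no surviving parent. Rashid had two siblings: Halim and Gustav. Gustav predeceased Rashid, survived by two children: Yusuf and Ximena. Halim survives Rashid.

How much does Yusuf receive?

The entire 590,000 passes to the siblings and their issue.
That amount (590,000) is divided into 2 shares of 295,000: Halim takes 295,000; Gustav's 295,000 share passes to Gustav's issue.
Gustav's share (295,000) is divided into 2 shares of 147,500: Yusuf and Ximena each take 147,500.

Yusuf receives 147,500.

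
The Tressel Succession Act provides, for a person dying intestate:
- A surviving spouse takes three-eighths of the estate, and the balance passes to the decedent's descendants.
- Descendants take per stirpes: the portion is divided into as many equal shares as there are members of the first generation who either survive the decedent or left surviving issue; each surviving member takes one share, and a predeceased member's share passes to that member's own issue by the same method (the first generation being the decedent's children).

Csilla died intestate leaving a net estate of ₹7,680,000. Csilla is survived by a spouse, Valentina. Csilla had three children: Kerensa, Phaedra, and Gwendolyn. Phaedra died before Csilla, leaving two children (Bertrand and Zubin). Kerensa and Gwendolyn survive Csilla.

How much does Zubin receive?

Zubin receives ₹800,000.

Valentina takes three-eighths of ₹7,680,000 = ₹2,880,000. The remaining ₹4,800,000 passes to the descendants.
The descendants' portion (₹4,800,000) is divided into 3 shares of ₹1,600,000: Kerensa and Gwendolyn each take ₹1,600,000; Phaedra's ₹1,600,000 share passes to Phaedra's issue.
Phaedra's share (₹1,600,000) is divided into 2 shares of ₹800,000: Bertrand and Zubin each take ₹800,000.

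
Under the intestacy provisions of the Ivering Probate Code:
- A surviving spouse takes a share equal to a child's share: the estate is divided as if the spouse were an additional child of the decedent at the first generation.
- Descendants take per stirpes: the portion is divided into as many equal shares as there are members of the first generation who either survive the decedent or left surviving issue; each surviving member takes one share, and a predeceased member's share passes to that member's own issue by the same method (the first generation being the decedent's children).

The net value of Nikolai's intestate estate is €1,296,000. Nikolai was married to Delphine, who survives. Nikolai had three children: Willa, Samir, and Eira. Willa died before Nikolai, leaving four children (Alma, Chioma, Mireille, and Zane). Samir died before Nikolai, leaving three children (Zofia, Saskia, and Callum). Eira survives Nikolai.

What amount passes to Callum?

The spouse counts as an additional share at the children's level, so there are 4 primary shares of €324,000. Delphine takes one such share (€324,000).
The children's combined portion (€972,000) is divided into 3 shares of €324,000: Eira takes €324,000; Willa's €324,000 share passes to Willa's issue; Samir's €324,000 share passes to Samir's issue.
Willa's share (€324,000) is divided into 4 shares of €81,000: Alma, Chioma, Mireille, and Zane each take €81,000.
Samir's share (€324,000) is divided into 3 shares of €108,000: Zofia, Saskia, and Callum each take €108,000.

Callum receives €108,000.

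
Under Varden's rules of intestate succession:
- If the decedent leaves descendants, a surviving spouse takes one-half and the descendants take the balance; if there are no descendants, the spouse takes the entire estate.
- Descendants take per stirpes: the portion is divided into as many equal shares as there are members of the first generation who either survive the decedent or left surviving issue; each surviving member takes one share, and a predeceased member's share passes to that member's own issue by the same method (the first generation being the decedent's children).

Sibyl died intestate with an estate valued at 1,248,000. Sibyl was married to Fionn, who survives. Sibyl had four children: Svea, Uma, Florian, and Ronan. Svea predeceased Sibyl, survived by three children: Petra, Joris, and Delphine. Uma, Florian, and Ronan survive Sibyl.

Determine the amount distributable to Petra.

Fionn takes one-half of 1,248,000 = 624,000. The remaining 624,000 passes to the descendants.
The descendants' portion (624,000) is divided into 4 shares of 156,000: Uma, Florian, and Ronan each take 156,000; Svea's 156,000 share passes to Svea's issue.
Svea's share (156,000) is divided into 3 shares of 52,000: Petra, Joris, and Delphine each take 52,000.

Petra receives 52,000.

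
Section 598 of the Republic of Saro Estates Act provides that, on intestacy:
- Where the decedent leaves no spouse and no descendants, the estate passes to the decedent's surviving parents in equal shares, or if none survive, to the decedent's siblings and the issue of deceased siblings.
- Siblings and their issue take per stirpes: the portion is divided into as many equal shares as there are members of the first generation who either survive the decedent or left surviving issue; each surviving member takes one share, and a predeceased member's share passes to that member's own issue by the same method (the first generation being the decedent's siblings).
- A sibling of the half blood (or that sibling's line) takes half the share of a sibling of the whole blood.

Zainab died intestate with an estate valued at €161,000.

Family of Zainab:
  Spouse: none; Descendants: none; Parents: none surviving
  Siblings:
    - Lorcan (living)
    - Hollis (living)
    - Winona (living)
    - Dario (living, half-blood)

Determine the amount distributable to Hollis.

Hollis receives €46,000.

The entire €161,000 passes to the siblings and their issue.
Counting each half-blood sibling's line as half a unit, there are 7/2 units in €161,000, so one unit is €46,000. Whole-blood lines (Lorcan, Hollis, and Winona) take €46,000 each; half-blood lines (Dario) take €23,000 each.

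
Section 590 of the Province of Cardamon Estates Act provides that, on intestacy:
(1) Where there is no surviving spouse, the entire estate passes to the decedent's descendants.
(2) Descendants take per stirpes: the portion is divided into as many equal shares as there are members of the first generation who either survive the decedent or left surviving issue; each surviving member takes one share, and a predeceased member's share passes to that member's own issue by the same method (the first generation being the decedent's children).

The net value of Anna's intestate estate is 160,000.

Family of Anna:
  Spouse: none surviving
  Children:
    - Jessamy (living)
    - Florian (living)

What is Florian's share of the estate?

The entire 160,000 passes to the descendants.
That amount (160,000) is divided into 2 shares of 80,000: Jessamy and Florian each take 80,000.

Florian receives 80,000.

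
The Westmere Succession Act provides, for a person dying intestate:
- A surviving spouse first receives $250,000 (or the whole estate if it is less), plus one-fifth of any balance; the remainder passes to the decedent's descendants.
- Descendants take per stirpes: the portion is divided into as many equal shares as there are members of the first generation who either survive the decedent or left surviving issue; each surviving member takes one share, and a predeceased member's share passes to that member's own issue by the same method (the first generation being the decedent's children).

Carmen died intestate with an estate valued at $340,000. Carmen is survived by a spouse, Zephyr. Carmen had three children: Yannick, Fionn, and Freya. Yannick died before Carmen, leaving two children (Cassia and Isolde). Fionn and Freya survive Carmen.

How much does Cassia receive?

Zephyr first takes $250,000, leaving a balance of $90,000. Zephyr then takes one-fifth of the balance ($18,000), for a total of $268,000. The remaining $72,000 passes to the descendants.
The descendants' portion ($72,000) is divided into 3 shares of $24,000: Fionn and Freya each take $24,000; Yannick's $24,000 share passes to Yannick's issue.
Yannick's share ($24,000) is divided into 2 shares of $12,000: Cassia and Isolde each take $12,000.

Cassia receives $12,000.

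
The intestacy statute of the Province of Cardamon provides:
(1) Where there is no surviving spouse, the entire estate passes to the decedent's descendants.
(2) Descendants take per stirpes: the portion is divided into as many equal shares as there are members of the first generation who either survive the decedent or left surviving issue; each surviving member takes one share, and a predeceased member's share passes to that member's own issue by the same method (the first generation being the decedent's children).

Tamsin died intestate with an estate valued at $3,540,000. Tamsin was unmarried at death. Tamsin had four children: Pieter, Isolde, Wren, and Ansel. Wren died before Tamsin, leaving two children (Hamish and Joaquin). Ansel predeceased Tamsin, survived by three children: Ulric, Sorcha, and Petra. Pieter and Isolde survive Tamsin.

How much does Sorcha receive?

Sorcha receives $295,000.

The entire $3,540,000 passes to the descendants.
That amount ($3,540,000) is divided into 4 shares of $885,000: Pieter and Isolde each take $885,000; Wren's $885,000 share passes to Wren's issue; Ansel's $885,000 share passes to Ansel's issue.
Wren's share ($885,000) is divided into 2 shares of $442,500: Hamish and Joaquin each take $442,500.
Ansel's share ($885,000) is divided into 3 shares of $295,000: Ulric, Sorcha, and Petra each take $295,000.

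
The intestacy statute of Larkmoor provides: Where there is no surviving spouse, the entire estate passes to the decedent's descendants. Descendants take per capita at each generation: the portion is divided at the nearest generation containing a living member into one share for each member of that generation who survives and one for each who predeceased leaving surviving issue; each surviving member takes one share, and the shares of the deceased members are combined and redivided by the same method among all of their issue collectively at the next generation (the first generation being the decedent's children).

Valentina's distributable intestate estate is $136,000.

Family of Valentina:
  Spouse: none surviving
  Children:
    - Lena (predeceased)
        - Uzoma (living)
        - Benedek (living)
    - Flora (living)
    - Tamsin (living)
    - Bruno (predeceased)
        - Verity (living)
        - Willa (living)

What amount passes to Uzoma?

The entire $136,000 passes to the descendants.
That amount ($136,000) is divided at the children's generation into 4 shares of $34,000. Flora and Tamsin each take $34,000. The 2 shares of the deceased (Lena and Bruno) are combined into a pool of $68,000.
That pool ($68,000) is divided at the grandchildren's generation equally among Uzoma, Benedek, Verity, and Willa: $17,000 each.

Uzoma receives $17,000.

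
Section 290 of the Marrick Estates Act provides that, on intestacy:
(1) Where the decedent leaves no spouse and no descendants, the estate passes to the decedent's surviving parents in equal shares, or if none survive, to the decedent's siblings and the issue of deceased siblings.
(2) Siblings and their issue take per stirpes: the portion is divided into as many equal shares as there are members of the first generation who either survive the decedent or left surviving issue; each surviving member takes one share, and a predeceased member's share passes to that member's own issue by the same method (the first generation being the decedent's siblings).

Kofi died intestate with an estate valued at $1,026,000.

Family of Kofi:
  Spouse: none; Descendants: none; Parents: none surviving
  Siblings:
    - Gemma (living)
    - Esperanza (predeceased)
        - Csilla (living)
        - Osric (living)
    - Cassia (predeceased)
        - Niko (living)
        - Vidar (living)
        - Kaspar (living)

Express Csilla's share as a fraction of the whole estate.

The entire $1,026,000 passes to the siblings and their issue.
That amount ($1,026,000) is divided into 3 shares of $342,000: Gemma takes $342,000; Esperanza's $342,000 share passes to Esperanza's issue; Cassia's $342,000 share passes to Cassia's issue.
Esperanza's share ($342,000) is divided into 2 shares of $171,000: Csilla and Osric each take $171,000.
Cassia's share ($342,000) is divided into 3 shares of $114,000: Niko, Vidar, and Kaspar each take $114,000.

Csilla receives 1/6 of the estate.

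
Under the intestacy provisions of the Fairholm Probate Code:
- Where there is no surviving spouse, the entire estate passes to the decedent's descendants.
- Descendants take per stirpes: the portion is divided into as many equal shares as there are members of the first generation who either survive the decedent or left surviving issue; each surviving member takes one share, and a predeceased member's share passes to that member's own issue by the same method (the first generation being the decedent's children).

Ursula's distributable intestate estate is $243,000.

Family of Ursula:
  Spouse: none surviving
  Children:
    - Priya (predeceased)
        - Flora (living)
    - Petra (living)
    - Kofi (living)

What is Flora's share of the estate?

Flora receives $81,000.

The entire $243,000 passes to the descendants.
That amount ($243,000) is divided into 3 shares of $81,000: Petra and Kofi each take $81,000; Priya's $81,000 share passes to Priya's issue.
Priya's share ($81,000) passes entirely to Flora.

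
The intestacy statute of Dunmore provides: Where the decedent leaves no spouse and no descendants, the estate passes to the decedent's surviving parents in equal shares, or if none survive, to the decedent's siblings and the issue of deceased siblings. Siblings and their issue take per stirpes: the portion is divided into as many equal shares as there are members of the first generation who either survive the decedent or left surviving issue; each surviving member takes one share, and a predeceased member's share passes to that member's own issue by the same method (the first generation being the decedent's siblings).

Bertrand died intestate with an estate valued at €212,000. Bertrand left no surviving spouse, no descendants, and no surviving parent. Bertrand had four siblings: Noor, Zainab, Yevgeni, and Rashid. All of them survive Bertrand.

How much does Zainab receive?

Zainab receives €53,000.

The entire €212,000 passes to the siblings and their issue.
That amount (€212,000) is divided into 4 shares of €53,000: Noor, Zainab, Yevgeni, and Rashid each take €53,000.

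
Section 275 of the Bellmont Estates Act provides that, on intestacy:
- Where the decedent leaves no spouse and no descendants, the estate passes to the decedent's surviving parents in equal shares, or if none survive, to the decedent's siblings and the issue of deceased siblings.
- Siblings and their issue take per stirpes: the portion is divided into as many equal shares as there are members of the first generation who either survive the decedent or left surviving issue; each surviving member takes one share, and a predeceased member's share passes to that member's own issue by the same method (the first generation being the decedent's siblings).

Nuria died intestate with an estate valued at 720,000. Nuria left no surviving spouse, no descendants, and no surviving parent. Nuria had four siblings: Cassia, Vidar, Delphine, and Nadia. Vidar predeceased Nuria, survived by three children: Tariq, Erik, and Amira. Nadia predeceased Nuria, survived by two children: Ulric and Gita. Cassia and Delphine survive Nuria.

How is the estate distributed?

The entire 720,000 passes to the siblings and their issue.
That amount (720,000) is divided into 4 shares of 180,000: Cassia and Delphine each take 180,000; Vidar's 180,000 share passes to Vidar's issue; Nadia's 180,000 share passes to Nadia's issue.
Vidar's share (180,000) is divided into 3 shares of 60,000: Tariq, Erik, and Amira each take 60,000.
Nadia's share (180,000) is divided into 2 shares of 90,000: Ulric and Gita each take 90,000.

Cassia: 180,000; Tariq: 60,000; Erik: 60,000; Amira: 60,000; Delphine: 180,000; Ulric: 90,000; Gita: 90,000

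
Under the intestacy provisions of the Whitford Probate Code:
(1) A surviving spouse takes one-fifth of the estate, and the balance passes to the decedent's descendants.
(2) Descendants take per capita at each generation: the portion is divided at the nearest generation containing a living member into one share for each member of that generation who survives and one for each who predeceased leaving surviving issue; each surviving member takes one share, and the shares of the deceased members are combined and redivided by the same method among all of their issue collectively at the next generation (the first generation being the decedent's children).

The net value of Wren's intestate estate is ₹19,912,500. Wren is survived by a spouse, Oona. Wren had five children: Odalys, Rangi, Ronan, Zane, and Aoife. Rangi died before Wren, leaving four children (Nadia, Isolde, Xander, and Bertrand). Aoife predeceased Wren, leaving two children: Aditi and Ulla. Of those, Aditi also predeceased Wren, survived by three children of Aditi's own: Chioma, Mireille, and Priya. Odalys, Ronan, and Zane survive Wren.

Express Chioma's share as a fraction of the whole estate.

Chioma receives 4/225 of the estate.

Oona takes one-fifth of ₹19,912,500 = ₹3,982,500. The remaining ₹15,930,000 passes to the descendants.
The descendants' portion (₹15,930,000) is divided at the children's generation into 5 shares of ₹3,186,000. Odalys, Ronan, and Zane each take ₹3,186,000. The 2 shares of the deceased (Rangi and Aoife) are combined into a pool of ₹6,372,000.
That pool (₹6,372,000) is divided at the grandchildren's generation into 6 shares of ₹1,062,000. Nadia, Isolde, Xander, Bertrand, and Ulla each take ₹1,062,000. The remaining share for the deceased Aditi (₹1,062,000) is carried to the next generation.
That pool (₹1,062,000) is divided at the great-grandchildren's generation equally among Chioma, Mireille, and Priya: ₹354,000 each.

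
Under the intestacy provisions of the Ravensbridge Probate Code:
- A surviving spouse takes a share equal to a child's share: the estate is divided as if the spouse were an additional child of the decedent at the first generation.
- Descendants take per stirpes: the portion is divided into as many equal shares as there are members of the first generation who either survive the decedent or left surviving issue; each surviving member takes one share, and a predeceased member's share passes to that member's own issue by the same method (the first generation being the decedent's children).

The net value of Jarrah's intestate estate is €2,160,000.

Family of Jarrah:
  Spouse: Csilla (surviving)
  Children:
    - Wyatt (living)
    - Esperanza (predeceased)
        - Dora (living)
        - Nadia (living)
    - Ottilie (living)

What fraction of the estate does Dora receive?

Dora receives 1/8 of the estate.

The spouse counts as an additional share at the children's level, so there are 4 primary shares of €540,000. Csilla takes one such share (€540,000).
The children's combined portion (€1,620,000) is divided into 3 shares of €540,000: Wyatt and Ottilie each take €540,000; Esperanza's €540,000 share passes to Esperanza's issue.
Esperanza's share (€540,000) is divided into 2 shares of €270,000: Dora and Nadia each take €270,000.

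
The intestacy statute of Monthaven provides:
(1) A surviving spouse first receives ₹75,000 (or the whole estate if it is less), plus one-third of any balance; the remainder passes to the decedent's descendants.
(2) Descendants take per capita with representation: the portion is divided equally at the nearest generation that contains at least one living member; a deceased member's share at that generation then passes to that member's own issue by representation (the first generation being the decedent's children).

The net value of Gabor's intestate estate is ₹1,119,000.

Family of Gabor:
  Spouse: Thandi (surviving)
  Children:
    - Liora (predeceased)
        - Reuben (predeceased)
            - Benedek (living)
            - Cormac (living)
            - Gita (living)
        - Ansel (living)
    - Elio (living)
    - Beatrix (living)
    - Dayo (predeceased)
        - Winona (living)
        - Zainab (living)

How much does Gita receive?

Thandi first takes ₹75,000, leaving a balance of ₹1,044,000. Thandi then takes one-third of the balance (₹348,000), for a total of ₹423,000. The remaining ₹696,000 passes to the descendants.
The descendants' portion (₹696,000) is divided into 4 shares of ₹174,000: Elio and Beatrix each take ₹174,000; Liora's ₹174,000 share passes to Liora's issue; Dayo's ₹174,000 share passes to Dayo's issue.
Liora's share (₹174,000) is divided into 2 shares of ₹87,000: Ansel takes ₹87,000; Reuben's ₹87,000 share passes to Reuben's issue.
Reuben's share (₹87,000) is divided into 3 shares of ₹29,000: Benedek, Cormac, and Gita each take ₹29,000.
Dayo's share (₹174,000) is divided into 2 shares of ₹87,000: Winona and Zainab each take ₹87,000.

Gita receives ₹29,000.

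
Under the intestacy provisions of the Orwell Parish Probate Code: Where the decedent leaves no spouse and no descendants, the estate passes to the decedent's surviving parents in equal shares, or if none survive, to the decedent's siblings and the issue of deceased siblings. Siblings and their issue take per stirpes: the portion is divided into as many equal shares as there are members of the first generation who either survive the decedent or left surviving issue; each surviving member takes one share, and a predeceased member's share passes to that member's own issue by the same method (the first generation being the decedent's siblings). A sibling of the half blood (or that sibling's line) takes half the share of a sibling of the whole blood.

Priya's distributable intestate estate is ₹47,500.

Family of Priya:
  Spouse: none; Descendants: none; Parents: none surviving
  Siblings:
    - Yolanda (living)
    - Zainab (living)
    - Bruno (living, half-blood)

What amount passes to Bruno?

The entire ₹47,500 passes to the siblings and their issue.
Counting each half-blood sibling's line as half a unit, there are 5/2 units in ₹47,500, so one unit is ₹19,000. Whole-blood lines (Yolanda and Zainab) take ₹19,000 each; half-blood lines (Bruno) take ₹9,500 each.

Bruno receives ₹9,500.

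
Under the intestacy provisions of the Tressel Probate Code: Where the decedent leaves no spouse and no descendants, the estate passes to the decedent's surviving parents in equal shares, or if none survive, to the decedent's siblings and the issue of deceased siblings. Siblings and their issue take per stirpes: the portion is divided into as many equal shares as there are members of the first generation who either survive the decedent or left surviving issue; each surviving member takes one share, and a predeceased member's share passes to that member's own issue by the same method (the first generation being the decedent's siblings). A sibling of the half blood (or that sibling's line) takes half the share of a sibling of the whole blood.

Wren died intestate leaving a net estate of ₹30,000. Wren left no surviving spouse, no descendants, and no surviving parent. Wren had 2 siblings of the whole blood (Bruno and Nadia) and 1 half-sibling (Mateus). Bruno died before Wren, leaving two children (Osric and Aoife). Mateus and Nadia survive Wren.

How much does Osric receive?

The entire ₹30,000 passes to the siblings and their issue.
Counting each half-blood sibling's line as half a unit, there are 5/2 units in ₹30,000, so one unit is ₹12,000. Whole-blood lines (Bruno and Nadia) take ₹12,000 each; half-blood lines (Mateus) take ₹6,000 each.
Bruno's share (₹12,000) is divided into 2 shares of ₹6,000: Osric and Aoife each take ₹6,000.

Osric receives ₹6,000.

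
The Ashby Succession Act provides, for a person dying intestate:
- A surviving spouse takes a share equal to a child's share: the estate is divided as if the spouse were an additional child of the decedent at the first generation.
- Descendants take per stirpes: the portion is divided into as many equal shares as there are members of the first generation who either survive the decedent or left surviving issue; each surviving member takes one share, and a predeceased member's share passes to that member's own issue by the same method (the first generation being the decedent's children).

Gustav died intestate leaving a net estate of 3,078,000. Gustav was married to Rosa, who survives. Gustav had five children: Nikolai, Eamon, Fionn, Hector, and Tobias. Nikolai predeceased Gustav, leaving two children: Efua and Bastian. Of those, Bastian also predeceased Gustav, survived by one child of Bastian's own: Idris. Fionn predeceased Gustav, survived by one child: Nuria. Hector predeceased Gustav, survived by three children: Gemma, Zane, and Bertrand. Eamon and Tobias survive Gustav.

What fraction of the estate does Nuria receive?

The spouse counts as an additional share at the children's level, so there are 6 primary shares of 513,000. Rosa takes one such share (513,000).
The children's combined portion (2,565,000) is divided into 5 shares of 513,000: Eamon and Tobias each take 513,000; Nikolai's 513,000 share passes to Nikolai's issue; Fionn's 513,000 share passes to Fionn's issue; Hector's 513,000 share passes to Hector's issue.
Nikolai's share (513,000) is divided into 2 shares of 256,500: Efua takes 256,500; Bastian's 256,500 share passes to Bastian's issue.
Bastian's share (256,500) passes entirely to Idris.
Fionn's share (513,000) passes entirely to Nuria.
Hector's share (513,000) is divided into 3 shares of 171,000: Gemma, Zane, and Bertrand each take 171,000.

Nuria receives 1/6 of the estate.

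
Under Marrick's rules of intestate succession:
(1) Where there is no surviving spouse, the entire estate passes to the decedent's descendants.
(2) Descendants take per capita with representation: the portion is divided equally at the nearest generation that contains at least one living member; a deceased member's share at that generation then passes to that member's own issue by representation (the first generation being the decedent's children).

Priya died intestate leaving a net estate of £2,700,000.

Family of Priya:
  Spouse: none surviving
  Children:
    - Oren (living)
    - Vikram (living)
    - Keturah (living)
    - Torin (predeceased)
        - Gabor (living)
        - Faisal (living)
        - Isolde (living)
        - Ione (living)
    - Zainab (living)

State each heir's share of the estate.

Oren: £540,000; Vikram: £540,000; Keturah: £540,000; Gabor: £135,000; Faisal: £135,000; Isolde: £135,000; Ione: £135,000; Zainab: £540,000

The entire £2,700,000 passes to the descendants.
That amount (£2,700,000) is divided into 5 shares of £540,000: Oren, Vikram, Keturah, and Zainab each take £540,000; Torin's £540,000 share passes to Torin's issue.
Torin's share (£540,000) is divided into 4 shares of £135,000: Gabor, Faisal, Isolde, and Ione each take £135,000.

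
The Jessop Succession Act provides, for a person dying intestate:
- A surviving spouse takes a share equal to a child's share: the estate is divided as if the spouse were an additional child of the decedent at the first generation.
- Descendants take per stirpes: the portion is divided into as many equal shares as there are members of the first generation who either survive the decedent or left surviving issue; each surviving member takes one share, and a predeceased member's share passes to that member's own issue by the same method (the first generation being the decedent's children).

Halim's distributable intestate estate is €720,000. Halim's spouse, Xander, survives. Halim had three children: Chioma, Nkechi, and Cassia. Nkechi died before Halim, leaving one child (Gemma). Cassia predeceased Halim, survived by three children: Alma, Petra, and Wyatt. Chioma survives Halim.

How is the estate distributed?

The spouse counts as an additional share at the children's level, so there are 4 primary shares of €180,000. Xander takes one such share (€180,000).
The children's combined portion (€540,000) is divided into 3 shares of €180,000: Chioma takes €180,000; Nkechi's €180,000 share passes to Nkechi's issue; Cassia's €180,000 share passes to Cassia's issue.
Nkechi's share (€180,000) passes entirely to Gemma.
Cassia's share (€180,000) is divided into 3 shares of €60,000: Alma, Petra, and Wyatt each take €60,000.

Xander: €180,000; Chioma: €180,000; Gemma: €180,000; Alma: €60,000; Petra: €60,000; Wyatt: €60,000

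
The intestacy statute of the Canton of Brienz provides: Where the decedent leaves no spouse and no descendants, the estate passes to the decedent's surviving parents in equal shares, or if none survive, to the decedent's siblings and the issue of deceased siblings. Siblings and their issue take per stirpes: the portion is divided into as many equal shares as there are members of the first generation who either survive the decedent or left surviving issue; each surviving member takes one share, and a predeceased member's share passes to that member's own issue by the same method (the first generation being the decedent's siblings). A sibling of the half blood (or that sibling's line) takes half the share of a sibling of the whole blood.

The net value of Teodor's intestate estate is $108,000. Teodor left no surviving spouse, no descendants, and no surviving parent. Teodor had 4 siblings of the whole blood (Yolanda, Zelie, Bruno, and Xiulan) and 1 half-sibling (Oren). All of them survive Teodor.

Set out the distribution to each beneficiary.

The entire $108,000 passes to the siblings and their issue.
Counting each half-blood sibling's line as half a unit, there are 9/2 units in $108,000, so one unit is $24,000. Whole-blood lines (Yolanda, Zelie, Bruno, and Xiulan) take $24,000 each; half-blood lines (Oren) take $12,000 each.

Oren: $12,000; Yolanda: $24,000; Zelie: $24,000; Bruno: $24,000; Xiulan: $24,000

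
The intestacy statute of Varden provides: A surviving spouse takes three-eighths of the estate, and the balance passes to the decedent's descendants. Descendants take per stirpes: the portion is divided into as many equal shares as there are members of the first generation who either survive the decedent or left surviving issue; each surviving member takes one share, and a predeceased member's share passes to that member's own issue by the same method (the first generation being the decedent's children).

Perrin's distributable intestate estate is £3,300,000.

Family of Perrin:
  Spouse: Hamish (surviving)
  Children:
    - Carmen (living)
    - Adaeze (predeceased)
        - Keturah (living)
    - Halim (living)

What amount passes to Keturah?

Hamish takes three-eighths of £3,300,000 = £1,237,500. The remaining £2,062,500 passes to the descendants.
The descendants' portion (£2,062,500) is divided into 3 shares of £687,500: Carmen and Halim each take £687,500; Adaeze's £687,500 share passes to Adaeze's issue.
Adaeze's share (£687,500) passes entirely to Keturah.

Keturah receives £687,500.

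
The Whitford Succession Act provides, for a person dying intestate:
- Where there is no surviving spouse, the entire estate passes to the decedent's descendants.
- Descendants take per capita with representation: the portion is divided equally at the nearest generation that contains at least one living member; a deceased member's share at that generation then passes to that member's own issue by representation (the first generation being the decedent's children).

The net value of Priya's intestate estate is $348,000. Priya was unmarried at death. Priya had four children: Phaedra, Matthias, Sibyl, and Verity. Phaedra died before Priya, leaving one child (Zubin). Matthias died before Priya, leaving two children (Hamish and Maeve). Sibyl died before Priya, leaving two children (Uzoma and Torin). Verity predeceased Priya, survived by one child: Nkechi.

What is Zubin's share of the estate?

Zubin receives $58,000.

The entire $348,000 passes to the descendants.
No child survives, so the initial division is made at the grandchildren's generation.
That amount ($348,000) is divided into 6 shares of $58,000: Zubin, Hamish, Maeve, Uzoma, Torin, and Nkechi each take $58,000.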